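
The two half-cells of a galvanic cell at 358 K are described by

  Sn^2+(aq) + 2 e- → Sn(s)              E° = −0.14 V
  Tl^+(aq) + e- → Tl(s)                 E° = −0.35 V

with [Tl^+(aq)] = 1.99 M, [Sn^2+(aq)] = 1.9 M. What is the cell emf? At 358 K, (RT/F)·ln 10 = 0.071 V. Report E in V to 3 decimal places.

Sn²⁺/Sn is reduced (cathode, E° = −0.14 V) and Tl⁺/Tl is oxidized (anode).
E°cell = −0.14 − (−0.35) = +0.21 V, with n = 2 electrons transferred.
Balancing gives Sn^2+(aq) + 2 Tl(s) → Sn(s) + 2 Tl^+(aq); hence Q = [Tl^+(aq)]^2 / [Sn^2+(aq)] = 2.08 (log Q = 0.319).
E = E° − (0.071/n)·log Q = +0.21 − (0.071/2)(0.319) = +0.199 V.

+0.199 V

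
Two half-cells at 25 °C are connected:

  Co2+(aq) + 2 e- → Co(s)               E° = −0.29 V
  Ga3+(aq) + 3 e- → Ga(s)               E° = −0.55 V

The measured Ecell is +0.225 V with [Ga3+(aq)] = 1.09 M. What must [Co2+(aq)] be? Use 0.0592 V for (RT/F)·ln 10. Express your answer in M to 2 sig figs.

With Co²⁺/Co at the cathode and Ga³⁺/Ga at the anode, E°cell = −0.29 − (−0.55) = +0.26 V (n = 6).
From the Nernst equation, log Q = n(E° − E)/0.0592 = 6·(+0.26 − (+0.225))/0.0592 = 3.547.
Balancing electrons gives 3 Co2+(aq) + 2 Ga(s) → 3 Co(s) + 2 Ga3+(aq); thus Q = [Ga3+(aq)]^2 / [Co2+(aq)]^3.
Solving for the unknown gives log [Co2+(aq)] = −1.157, so [Co2+(aq)] ≈ 0.070 M.

0.070 M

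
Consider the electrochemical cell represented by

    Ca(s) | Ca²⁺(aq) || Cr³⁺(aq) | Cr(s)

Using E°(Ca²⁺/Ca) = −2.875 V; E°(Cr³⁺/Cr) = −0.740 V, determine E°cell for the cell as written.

By convention the left-hand electrode in cell notation is the anode (oxidation) and the right-hand electrode is the cathode (reduction).
E°cell = E°(right) − E°(left) = −0.740 − (−2.875) = +2.135 V.

+2.135 V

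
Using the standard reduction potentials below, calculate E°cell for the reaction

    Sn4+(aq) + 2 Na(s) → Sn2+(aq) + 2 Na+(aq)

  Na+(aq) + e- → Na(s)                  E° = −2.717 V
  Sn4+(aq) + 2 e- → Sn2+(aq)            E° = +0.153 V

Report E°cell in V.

Sn4+(aq) gains electrons, so the Sn⁴⁺/Sn²⁺ couple is the cathode; the Na⁺/Na couple is the anode.
E°cell = E°(cathode) − E°(anode) = +0.153 − (−2.717) = +2.870 V.

+2.870 V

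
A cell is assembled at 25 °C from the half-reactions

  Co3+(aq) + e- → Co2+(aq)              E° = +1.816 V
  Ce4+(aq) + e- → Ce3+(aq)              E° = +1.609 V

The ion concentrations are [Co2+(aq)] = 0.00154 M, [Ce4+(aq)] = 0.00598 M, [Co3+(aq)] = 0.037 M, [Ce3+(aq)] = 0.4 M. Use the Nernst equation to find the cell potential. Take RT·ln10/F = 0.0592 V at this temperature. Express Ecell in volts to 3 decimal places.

The Co³⁺/Co²⁺ couple has the more positive E°, so it is the cathode; Ce⁴⁺/Ce³⁺ is the anode.
E°cell = E°cat − E°an = +1.816 − (+1.609) = +0.207 V; n = 1.
For the overall reaction Co3+(aq) + Ce3+(aq) → Co2+(aq) + Ce4+(aq), Q = ([Co2+(aq)]·[Ce4+(aq)]) / ([Co3+(aq)]·[Ce3+(aq)]) = 0.000622, giving log Q = −3.206.
Applying E = E° − (RT ln10/nF)·log Q gives +0.207 − (0.0592/1)(−3.206) = +0.397 V.

+0.397 V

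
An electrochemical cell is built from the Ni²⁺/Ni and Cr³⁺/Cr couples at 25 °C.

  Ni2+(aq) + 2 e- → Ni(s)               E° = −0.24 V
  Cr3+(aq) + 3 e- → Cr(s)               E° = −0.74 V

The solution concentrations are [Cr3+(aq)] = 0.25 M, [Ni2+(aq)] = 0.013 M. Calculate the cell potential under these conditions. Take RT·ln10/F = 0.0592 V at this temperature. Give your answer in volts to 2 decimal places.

+0.46 V

Since E°(Ni²⁺/Ni) > E°(Cr³⁺/Cr), Ni²⁺/Ni serves as the cathode.
E°cell = −0.24 − (−0.74) = +0.50 V, with n = 6 electrons transferred.
For the overall reaction 3 Ni2+(aq) + 2 Cr(s) → 3 Ni(s) + 2 Cr3+(aq), Q = [Cr3+(aq)]^2 / [Ni2+(aq)]^3 = 2.84×10^4, giving log Q = 4.454.
By the Nernst equation, E = +0.50 − (0.0592/6)·(4.454) = +0.46 V.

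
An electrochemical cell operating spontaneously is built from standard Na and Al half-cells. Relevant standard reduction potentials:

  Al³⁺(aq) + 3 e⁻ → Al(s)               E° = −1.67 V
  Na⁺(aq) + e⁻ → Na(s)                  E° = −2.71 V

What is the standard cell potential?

The Al³⁺/Al couple has the higher E°, so Al ion is reduced (cathode) and Na is oxidized (anode).
E°cell = E°(cathode) − E°(anode) = −1.67 − (−2.71) = +1.04 V.

+1.04 V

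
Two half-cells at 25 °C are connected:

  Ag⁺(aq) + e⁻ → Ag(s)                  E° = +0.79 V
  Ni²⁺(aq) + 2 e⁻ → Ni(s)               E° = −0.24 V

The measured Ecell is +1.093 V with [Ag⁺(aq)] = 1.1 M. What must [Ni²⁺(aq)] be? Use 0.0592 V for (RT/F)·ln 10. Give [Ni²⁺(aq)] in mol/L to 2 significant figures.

The Ag⁺/Ag couple has the larger reduction potential, so it is the cathode: E°cell = +0.79 − (−0.24) = +1.03 V and n = 2.
From the Nernst equation, log Q = n(E° − E)/0.0592 = 2·(+1.03 − (+1.093))/0.0592 = −2.128.
Balancing electrons gives 2 Ag⁺(aq) + Ni(s) → 2 Ag(s) + Ni²⁺(aq); thus Q = [Ni²⁺(aq)] / [Ag⁺(aq)]^2.
Substituting the known concentrations and solving, log [Ni²⁺(aq)] = −2.045 and [Ni²⁺(aq)] = 0.0090 M.

0.0090 M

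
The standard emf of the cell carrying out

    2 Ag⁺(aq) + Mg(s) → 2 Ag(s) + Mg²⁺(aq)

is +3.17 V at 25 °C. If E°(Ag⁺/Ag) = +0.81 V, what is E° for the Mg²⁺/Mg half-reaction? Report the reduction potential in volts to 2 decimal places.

In the reaction as written the Ag⁺/Ag couple is reduced (cathode) and Mg²⁺/Mg is oxidized (anode), so E°cell = E°(Ag⁺/Ag) − E°(Mg²⁺/Mg).
E°(Mg²⁺/Mg) = E°(cathode) − E°cell = +0.81 − (+3.17) = −2.36 V.

−2.36 V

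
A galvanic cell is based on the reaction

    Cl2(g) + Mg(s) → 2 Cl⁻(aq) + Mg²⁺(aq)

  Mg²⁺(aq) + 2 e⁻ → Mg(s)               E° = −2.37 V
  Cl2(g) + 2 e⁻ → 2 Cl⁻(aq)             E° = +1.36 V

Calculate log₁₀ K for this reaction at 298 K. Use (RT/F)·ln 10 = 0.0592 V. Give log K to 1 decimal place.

log K = 126.0

The Cl₂/Cl⁻ couple is reduced (cathode); E°cell = +1.36 − (−2.37) = +3.73 V with n = 2.
At equilibrium E = 0, so log K = nE°cell / 0.0592 = (2)(+3.73) / 0.0592 = 126.0.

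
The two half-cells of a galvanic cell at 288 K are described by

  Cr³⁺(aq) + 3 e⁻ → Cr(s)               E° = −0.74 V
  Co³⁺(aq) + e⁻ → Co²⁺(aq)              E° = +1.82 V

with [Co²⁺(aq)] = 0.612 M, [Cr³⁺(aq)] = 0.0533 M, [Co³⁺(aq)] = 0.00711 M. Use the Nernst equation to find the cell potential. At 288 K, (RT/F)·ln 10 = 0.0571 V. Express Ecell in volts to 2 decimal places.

+2.47 V

Co³⁺/Co²⁺ is reduced (cathode, E° = +1.82 V) and Cr³⁺/Cr is oxidized (anode).
The standard potential is +1.82 − (−0.74) = +2.56 V and the balanced reaction transfers n = 3 electrons.
For the overall reaction 3 Co³⁺(aq) + Cr(s) → 3 Co²⁺(aq) + Cr³⁺(aq), Q = ([Co²⁺(aq)]^3·[Cr³⁺(aq)]) / [Co³⁺(aq)]^3 = 3.4×10^4, giving log Q = 4.531.
Applying E = E° − (RT ln10/nF)·log Q gives +2.56 − (0.0571/3)(4.531) = +2.47 V.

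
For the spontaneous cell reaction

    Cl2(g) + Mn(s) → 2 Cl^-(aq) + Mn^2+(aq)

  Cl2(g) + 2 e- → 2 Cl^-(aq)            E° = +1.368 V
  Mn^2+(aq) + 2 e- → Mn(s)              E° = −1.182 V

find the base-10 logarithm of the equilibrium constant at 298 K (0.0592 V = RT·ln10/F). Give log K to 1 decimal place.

The Cl₂/Cl⁻ couple is reduced (cathode); E°cell = +1.368 − (−1.182) = +2.550 V with n = 2.
At equilibrium E = 0, so log K = nE°cell / 0.0592 = (2)(+2.550) / 0.0592 = 86.1.

log K = 86.1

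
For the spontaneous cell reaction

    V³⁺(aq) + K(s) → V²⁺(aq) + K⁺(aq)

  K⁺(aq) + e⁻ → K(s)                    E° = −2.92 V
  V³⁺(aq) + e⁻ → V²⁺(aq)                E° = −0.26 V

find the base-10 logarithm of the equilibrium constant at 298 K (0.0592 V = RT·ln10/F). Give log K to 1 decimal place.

log K = 44.9

The V³⁺/V²⁺ couple is reduced (cathode); E°cell = −0.26 − (−2.92) = +2.66 V with n = 1.
At equilibrium E = 0, so log K = nE°cell / 0.0592 = (1)(+2.66) / 0.0592 = 44.9.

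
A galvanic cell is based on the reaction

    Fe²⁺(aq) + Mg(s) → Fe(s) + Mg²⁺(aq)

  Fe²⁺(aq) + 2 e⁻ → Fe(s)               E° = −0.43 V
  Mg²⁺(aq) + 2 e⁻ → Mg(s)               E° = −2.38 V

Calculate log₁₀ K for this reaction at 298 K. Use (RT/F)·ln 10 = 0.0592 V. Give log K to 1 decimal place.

log K = 65.9

The Fe²⁺/Fe couple is reduced (cathode); E°cell = −0.43 − (−2.38) = +1.95 V with n = 2.
At equilibrium E = 0, so log K = nE°cell / 0.0592 = (2)(+1.95) / 0.0592 = 65.9.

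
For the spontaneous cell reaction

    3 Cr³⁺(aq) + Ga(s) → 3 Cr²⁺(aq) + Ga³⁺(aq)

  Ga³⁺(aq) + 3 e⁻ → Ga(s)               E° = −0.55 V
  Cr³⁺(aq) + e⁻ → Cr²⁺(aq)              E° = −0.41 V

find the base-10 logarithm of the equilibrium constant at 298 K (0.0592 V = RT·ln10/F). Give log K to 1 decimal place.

log K = 7.1

The Cr³⁺/Cr²⁺ couple is reduced (cathode); E°cell = −0.41 − (−0.55) = +0.14 V with n = 3.
At equilibrium E = 0, so log K = nE°cell / 0.0592 = (3)(+0.14) / 0.0592 = 7.1.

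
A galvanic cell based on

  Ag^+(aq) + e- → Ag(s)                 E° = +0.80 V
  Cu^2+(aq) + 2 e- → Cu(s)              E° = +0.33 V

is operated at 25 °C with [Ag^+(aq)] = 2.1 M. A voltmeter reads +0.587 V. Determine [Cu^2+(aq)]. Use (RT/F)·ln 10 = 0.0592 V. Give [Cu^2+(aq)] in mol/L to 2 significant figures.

Ag⁺/Ag is the cathode (higher E°); E°cell = +0.80 − (+0.33) = +0.47 V with n = 2.
Rearranging E = E° − (0.0592/n)·log Q gives log Q = 2(+0.47 − (+0.587))/0.0592 = −3.953.
Balancing electrons gives 2 Ag^+(aq) + Cu(s) → 2 Ag(s) + Cu^2+(aq); thus Q = [Cu^2+(aq)] / [Ag^+(aq)]^2.
Isolating [Cu^2+(aq)] in Q = 10^{−3.953} yields log [Cu^2+(aq)] = −3.309, i.e. 0.00049 M.

0.00049 M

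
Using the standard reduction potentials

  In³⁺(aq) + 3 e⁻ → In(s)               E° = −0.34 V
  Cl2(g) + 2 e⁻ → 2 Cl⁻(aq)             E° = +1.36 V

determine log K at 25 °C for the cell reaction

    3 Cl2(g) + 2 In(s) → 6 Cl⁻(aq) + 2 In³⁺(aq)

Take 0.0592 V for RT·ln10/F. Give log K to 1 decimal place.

The Cl₂/Cl⁻ couple is reduced (cathode); E°cell = +1.36 − (−0.34) = +1.70 V with n = 6.
At equilibrium E = 0, so log K = nE°cell / 0.0592 = (6)(+1.70) / 0.0592 = 172.3.

log K = 172.3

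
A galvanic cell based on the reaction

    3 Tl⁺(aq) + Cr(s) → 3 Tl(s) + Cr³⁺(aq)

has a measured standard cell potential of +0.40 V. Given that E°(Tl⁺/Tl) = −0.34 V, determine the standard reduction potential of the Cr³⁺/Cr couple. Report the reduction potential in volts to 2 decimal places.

In the reaction as written the Tl⁺/Tl couple is reduced (cathode) and Cr³⁺/Cr is oxidized (anode), so E°cell = E°(Tl⁺/Tl) − E°(Cr³⁺/Cr).
E°(Cr³⁺/Cr) = E°(cathode) − E°cell = −0.34 − (+0.40) = −0.74 V.

−0.74 V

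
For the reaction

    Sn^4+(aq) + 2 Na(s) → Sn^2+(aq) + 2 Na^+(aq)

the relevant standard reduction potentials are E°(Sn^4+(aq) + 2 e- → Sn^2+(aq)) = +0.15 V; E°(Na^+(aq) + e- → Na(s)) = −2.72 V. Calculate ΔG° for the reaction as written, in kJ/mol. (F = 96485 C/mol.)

In the reaction as written Sn^4+(aq) is reduced, so the Sn⁴⁺/Sn²⁺ couple is the cathode and Na⁺/Na is the anode.
E°cell = +0.15 − (−2.72) = +2.87 V; balancing electrons gives n = 2.
ΔG° = −nFE°cell = −(2)(96485)(+2.87) J/mol = −554 kJ/mol.

−554 kJ/mol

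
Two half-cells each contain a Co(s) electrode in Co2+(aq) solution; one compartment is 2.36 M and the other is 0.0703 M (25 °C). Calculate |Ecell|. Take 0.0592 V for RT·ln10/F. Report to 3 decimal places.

0.045 V

For a concentration cell E°cell = 0, since both electrodes use the same couple.
The compartment with the higher Co2+(aq) concentration (2.36 M) acts as the cathode; ions are reduced there and produced at the dilute (0.0703 M) anode.
With n = 2, Ecell = −(0.0592/2)·log([dilute]/[conc]) = −(0.0592/2)·log(0.0703/2.36) = +0.045 V.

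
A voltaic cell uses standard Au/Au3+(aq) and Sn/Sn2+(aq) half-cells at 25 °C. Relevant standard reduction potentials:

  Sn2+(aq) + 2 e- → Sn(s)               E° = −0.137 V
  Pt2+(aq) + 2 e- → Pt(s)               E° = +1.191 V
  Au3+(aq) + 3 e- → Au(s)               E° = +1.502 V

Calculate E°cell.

+1.639 V

The Au³⁺/Au couple has the higher E°, so Au ion is reduced (cathode) and Sn is oxidized (anode).
E°cell = E°(cathode) − E°(anode) = +1.502 − (−0.137) = +1.639 V.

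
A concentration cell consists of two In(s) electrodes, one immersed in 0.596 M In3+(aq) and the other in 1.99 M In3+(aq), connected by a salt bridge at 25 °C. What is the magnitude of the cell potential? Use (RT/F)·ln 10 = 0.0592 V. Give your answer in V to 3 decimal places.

0.010 V

For a concentration cell E°cell = 0, since both electrodes use the same couple.
The compartment with the higher In3+(aq) concentration (1.99 M) acts as the cathode; ions are reduced there and produced at the dilute (0.596 M) anode.
With n = 3, Ecell = −(0.0592/3)·log([dilute]/[conc]) = −(0.0592/3)·log(0.596/1.99) = +0.010 V.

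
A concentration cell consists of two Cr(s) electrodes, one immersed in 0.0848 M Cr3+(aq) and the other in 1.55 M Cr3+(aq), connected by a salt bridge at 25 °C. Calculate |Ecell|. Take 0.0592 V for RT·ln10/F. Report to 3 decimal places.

For a concentration cell E°cell = 0, since both electrodes use the same couple.
The compartment with the higher Cr3+(aq) concentration (1.55 M) acts as the cathode; ions are reduced there and produced at the dilute (0.0848 M) anode.
With n = 3, Ecell = −(0.0592/3)·log([dilute]/[conc]) = −(0.0592/3)·log(0.0848/1.55) = +0.025 V.

0.025 V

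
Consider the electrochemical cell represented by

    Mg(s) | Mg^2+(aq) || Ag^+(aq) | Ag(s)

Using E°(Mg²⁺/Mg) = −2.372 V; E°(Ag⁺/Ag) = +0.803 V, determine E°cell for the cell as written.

By convention the left-hand electrode in cell notation is the anode (oxidation) and the right-hand electrode is the cathode (reduction).
E°cell = E°(right) − E°(left) = +0.803 − (−2.372) = +3.175 V.

+3.175 V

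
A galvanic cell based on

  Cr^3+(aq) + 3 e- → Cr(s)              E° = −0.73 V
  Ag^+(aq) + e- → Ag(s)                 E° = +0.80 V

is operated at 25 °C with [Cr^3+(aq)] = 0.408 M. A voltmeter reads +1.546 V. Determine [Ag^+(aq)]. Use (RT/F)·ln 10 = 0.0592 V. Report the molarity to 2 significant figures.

The Ag⁺/Ag couple has the larger reduction potential, so it is the cathode: E°cell = +0.80 − (−0.73) = +1.53 V and n = 3.
Rearranging E = E° − (0.0592/n)·log Q gives log Q = 3(+1.53 − (+1.546))/0.0592 = −0.811.
The balanced reaction is 3 Ag^+(aq) + Cr(s) → 3 Ag(s) + Cr^3+(aq), so Q = [Cr^3+(aq)] / [Ag^+(aq)]^3.
Substituting the known concentrations and solving, log [Ag^+(aq)] = 0.141 and [Ag^+(aq)] = 1.4 M.

1.4 M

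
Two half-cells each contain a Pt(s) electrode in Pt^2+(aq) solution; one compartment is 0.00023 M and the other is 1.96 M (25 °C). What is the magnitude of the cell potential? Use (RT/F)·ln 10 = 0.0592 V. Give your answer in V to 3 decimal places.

0.116 V

For a concentration cell E°cell = 0, since both electrodes use the same couple.
The compartment with the higher Pt^2+(aq) concentration (1.96 M) acts as the cathode; ions are reduced there and produced at the dilute (0.00023 M) anode.
With n = 2, Ecell = −(0.0592/2)·log([dilute]/[conc]) = −(0.0592/2)·log(0.00023/1.96) = +0.116 V.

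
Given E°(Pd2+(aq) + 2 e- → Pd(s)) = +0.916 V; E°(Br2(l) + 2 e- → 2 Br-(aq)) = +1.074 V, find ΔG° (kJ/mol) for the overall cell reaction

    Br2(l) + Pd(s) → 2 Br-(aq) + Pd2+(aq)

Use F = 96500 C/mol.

In the reaction as written Br2(l) is reduced, so the Br₂/Br⁻ couple is the cathode and Pd²⁺/Pd is the anode.
E°cell = +1.074 − (+0.916) = +0.158 V; balancing electrons gives n = 2.
ΔG° = −nFE°cell = −(2)(96500)(+0.158) J/mol = −30.5 kJ/mol.

−30.5 kJ/mol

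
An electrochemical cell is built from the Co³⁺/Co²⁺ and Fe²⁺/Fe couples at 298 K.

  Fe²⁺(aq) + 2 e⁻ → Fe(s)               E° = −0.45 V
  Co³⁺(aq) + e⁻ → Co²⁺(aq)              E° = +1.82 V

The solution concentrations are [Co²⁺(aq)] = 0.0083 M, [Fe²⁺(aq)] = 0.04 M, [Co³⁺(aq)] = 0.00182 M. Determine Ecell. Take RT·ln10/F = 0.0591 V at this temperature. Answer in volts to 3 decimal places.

+2.272 V

The Co³⁺/Co²⁺ couple has the more positive E°, so it is the cathode; Fe²⁺/Fe is the anode.
The standard potential is +1.82 − (−0.45) = +2.27 V and the balanced reaction transfers n = 2 electrons.
For the overall reaction 2 Co³⁺(aq) + Fe(s) → 2 Co²⁺(aq) + Fe²⁺(aq), Q = ([Co²⁺(aq)]^2·[Fe²⁺(aq)]) / [Co³⁺(aq)]^2 = 0.832, giving log Q = −0.080.
By the Nernst equation, E = +2.27 − (0.0591/2)·(−0.080) = +2.272 V.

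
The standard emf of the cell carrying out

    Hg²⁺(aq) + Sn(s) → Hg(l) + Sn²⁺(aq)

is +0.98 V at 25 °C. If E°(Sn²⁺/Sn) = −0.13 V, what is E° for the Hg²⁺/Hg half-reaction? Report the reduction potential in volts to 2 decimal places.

In the reaction as written the Hg²⁺/Hg couple is reduced (cathode) and Sn²⁺/Sn is oxidized (anode), so E°cell = E°(Hg²⁺/Hg) − E°(Sn²⁺/Sn).
E°(Hg²⁺/Hg) = E°cell + E°(anode) = +0.98 + (−0.13) = +0.85 V.

+0.85 V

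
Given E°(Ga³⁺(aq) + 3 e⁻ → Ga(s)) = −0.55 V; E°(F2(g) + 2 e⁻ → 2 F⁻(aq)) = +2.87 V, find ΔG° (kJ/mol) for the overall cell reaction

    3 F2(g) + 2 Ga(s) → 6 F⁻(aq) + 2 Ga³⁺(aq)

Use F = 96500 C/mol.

In the reaction as written F2(g) is reduced, so the F₂/F⁻ couple is the cathode and Ga³⁺/Ga is the anode.
E°cell = +2.87 − (−0.55) = +3.42 V; balancing electrons gives n = 6.
ΔG° = −nFE°cell = −(6)(96500)(+3.42) J/mol = −1980 kJ/mol.

−1980 kJ/mol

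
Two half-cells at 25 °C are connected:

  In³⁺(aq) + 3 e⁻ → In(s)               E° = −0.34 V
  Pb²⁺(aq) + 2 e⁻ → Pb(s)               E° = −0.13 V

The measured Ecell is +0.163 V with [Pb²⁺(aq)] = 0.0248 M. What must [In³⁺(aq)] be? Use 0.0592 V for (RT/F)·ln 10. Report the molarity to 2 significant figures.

With Pb²⁺/Pb at the cathode and In³⁺/In at the anode, E°cell = −0.13 − (−0.34) = +0.21 V (n = 6).
From the Nernst equation, log Q = n(E° − E)/0.0592 = 6·(+0.21 − (+0.163))/0.0592 = 4.764.
The balanced reaction is 3 Pb²⁺(aq) + 2 In(s) → 3 Pb(s) + 2 In³⁺(aq), so Q = [In³⁺(aq)]^2 / [Pb²⁺(aq)]^3.
Isolating [In³⁺(aq)] in Q = 10^{4.764} yields log [In³⁺(aq)] = −0.026, i.e. 0.94 M.

0.94 M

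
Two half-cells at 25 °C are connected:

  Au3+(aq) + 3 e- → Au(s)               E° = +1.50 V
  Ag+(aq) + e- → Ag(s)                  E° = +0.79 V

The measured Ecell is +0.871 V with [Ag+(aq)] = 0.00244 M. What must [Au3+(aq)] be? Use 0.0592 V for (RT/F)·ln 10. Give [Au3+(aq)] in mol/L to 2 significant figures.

Au³⁺/Au is the cathode (higher E°); E°cell = +1.50 − (+0.79) = +0.71 V with n = 3.
From the Nernst equation, log Q = n(E° − E)/0.0592 = 3·(+0.71 − (+0.871))/0.0592 = −8.159.
For Au3+(aq) + 3 Ag(s) → Au(s) + 3 Ag+(aq), the reaction quotient is Q = [Ag+(aq)]^3 / [Au3+(aq)].
Isolating [Au3+(aq)] in Q = 10^{−8.159} yields log [Au3+(aq)] = 0.321, i.e. 2.1 M.

2.1 M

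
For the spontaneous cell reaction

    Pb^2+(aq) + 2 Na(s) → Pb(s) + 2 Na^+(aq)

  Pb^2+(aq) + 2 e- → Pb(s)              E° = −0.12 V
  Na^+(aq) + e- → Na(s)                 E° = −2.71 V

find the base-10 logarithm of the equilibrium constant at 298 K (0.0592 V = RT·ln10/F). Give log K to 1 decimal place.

The Pb²⁺/Pb couple is reduced (cathode); E°cell = −0.12 − (−2.71) = +2.59 V with n = 2.
At equilibrium E = 0, so log K = nE°cell / 0.0592 = (2)(+2.59) / 0.0592 = 87.5.

log K = 87.5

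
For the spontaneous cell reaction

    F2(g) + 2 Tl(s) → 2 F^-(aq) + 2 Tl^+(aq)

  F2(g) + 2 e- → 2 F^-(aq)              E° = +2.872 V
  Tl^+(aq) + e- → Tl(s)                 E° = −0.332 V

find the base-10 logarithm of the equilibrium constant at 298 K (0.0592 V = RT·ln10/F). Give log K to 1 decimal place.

log K = 108.2

The F₂/F⁻ couple is reduced (cathode); E°cell = +2.872 − (−0.332) = +3.204 V with n = 2.
At equilibrium E = 0, so log K = nE°cell / 0.0592 = (2)(+3.204) / 0.0592 = 108.2.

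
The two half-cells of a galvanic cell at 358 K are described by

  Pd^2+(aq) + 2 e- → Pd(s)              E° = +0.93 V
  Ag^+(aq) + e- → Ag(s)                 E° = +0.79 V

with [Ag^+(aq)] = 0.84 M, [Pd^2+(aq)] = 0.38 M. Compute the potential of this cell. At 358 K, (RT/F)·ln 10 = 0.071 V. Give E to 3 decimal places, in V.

+0.130 V

Since E°(Pd²⁺/Pd) > E°(Ag⁺/Ag), Pd²⁺/Pd serves as the cathode.
E°cell = +0.93 − (+0.79) = +0.14 V, with n = 2 electrons transferred.
Balancing gives Pd^2+(aq) + 2 Ag(s) → Pd(s) + 2 Ag^+(aq); hence Q = [Ag^+(aq)]^2 / [Pd^2+(aq)] = 1.86 (log Q = 0.269).
Applying E = E° − (RT ln10/nF)·log Q gives +0.14 − (0.071/2)(0.269) = +0.130 V.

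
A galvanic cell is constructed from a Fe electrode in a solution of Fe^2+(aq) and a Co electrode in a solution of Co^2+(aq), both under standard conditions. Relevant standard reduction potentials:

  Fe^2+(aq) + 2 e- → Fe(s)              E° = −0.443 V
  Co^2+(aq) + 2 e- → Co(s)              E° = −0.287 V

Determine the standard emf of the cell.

+0.156 V

The Co²⁺/Co couple has the higher E°, so Co ion is reduced (cathode) and Fe is oxidized (anode).
E°cell = E°(cathode) − E°(anode) = −0.287 − (−0.443) = +0.156 V.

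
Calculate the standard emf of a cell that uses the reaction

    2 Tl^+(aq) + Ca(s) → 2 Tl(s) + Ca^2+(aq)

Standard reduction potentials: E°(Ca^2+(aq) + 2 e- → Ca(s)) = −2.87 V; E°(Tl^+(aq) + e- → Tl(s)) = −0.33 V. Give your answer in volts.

In the reaction as written, Tl^+(aq) is reduced (cathode) and Ca^2+(aq) is produced by oxidation at the anode.
E°cell = E°(cathode) − E°(anode) = −0.33 − (−2.87) = +2.54 V.
The positive value indicates the reaction is spontaneous as written.

+2.54 V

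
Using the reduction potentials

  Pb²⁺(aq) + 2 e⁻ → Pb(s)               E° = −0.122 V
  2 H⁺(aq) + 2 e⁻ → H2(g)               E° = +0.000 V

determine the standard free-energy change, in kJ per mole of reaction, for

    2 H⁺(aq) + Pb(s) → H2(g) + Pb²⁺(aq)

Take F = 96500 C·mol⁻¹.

−23.5 kJ/mol

In the reaction as written H⁺(aq) is reduced, so the 2H⁺/H₂ couple is the cathode and Pb²⁺/Pb is the anode.
E°cell = +0.000 − (−0.122) = +0.122 V; balancing electrons gives n = 2.
ΔG° = −nFE°cell = −(2)(96500)(+0.122) J/mol = −23.5 kJ/mol.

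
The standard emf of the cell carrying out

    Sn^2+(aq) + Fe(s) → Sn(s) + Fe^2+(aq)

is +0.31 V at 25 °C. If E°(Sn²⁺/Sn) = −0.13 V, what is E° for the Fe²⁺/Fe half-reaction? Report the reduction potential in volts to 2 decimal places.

−0.44 V

In the reaction as written the Sn²⁺/Sn couple is reduced (cathode) and Fe²⁺/Fe is oxidized (anode), so E°cell = E°(Sn²⁺/Sn) − E°(Fe²⁺/Fe).
E°(Fe²⁺/Fe) = E°(cathode) − E°cell = −0.13 − (+0.31) = −0.44 V.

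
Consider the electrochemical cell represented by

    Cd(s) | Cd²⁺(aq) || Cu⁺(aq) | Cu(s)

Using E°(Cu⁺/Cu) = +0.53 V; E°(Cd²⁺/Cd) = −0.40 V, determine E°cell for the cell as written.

By convention the left-hand electrode in cell notation is the anode (oxidation) and the right-hand electrode is the cathode (reduction).
E°cell = E°(right) − E°(left) = +0.53 − (−0.40) = +0.93 V.

+0.93 V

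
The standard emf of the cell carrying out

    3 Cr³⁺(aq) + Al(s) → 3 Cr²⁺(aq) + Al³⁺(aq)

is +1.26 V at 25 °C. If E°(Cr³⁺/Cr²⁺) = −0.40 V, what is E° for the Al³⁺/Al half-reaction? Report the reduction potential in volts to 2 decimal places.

In the reaction as written the Cr³⁺/Cr²⁺ couple is reduced (cathode) and Al³⁺/Al is oxidized (anode), so E°cell = E°(Cr³⁺/Cr²⁺) − E°(Al³⁺/Al).
E°(Al³⁺/Al) = E°(cathode) − E°cell = −0.40 − (+1.26) = −1.66 V.

−1.66 V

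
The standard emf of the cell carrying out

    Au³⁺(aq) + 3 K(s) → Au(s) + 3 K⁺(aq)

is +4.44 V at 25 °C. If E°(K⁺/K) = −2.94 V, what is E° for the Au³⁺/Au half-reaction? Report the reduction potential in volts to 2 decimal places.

+1.50 V

In the reaction as written the Au³⁺/Au couple is reduced (cathode) and K⁺/K is oxidized (anode), so E°cell = E°(Au³⁺/Au) − E°(K⁺/K).
E°(Au³⁺/Au) = E°cell + E°(anode) = +4.44 + (−2.94) = +1.50 V.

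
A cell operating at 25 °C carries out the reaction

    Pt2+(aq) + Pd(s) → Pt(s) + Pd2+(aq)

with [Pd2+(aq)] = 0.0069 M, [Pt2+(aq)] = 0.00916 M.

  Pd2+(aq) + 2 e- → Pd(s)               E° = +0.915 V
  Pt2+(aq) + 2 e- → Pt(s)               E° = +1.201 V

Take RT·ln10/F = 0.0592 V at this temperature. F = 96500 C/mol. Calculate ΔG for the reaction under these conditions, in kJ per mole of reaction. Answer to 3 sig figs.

With Pt²⁺/Pt reduced at the cathode, E°cell = +1.201 − (+0.915) = +0.286 V and n = 2.
Here Q = [Pd2+(aq)] / [Pt2+(aq)] = 0.753 (log Q = −0.123), giving E = +0.286 − (0.0592/2)·(−0.123) = +0.2896 V.
ΔG = −nFE = −(2)(96500)(+0.2896) J/mol = −55.9 kJ/mol.

−55.9 kJ/mol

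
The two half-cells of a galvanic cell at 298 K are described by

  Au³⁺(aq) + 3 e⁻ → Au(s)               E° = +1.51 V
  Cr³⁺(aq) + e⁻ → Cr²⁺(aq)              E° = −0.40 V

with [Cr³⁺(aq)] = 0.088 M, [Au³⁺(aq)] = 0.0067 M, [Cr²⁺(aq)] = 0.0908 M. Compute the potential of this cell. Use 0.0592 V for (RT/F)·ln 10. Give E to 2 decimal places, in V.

Au³⁺/Au is reduced (cathode, E° = +1.51 V) and Cr³⁺/Cr²⁺ is oxidized (anode).
E°cell = +1.51 − (−0.40) = +1.91 V, with n = 3 electrons transferred.
The balanced reaction is Au³⁺(aq) + 3 Cr²⁺(aq) → Au(s) + 3 Cr³⁺(aq), so Q = [Cr³⁺(aq)]^3 / ([Au³⁺(aq)]·[Cr²⁺(aq)]^3) = 136 and log Q = 2.133.
E = E° − (0.0592/n)·log Q = +1.91 − (0.0592/3)(2.133) = +1.87 V.

+1.87 V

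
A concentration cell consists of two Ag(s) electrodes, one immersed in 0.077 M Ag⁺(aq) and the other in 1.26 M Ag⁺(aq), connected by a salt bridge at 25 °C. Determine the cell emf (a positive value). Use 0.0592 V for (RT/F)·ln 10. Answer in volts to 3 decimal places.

0.072 V

For a concentration cell E°cell = 0, since both electrodes use the same couple.
The compartment with the higher Ag⁺(aq) concentration (1.26 M) acts as the cathode; ions are reduced there and produced at the dilute (0.077 M) anode.
With n = 1, Ecell = −(0.0592/1)·log([dilute]/[conc]) = −(0.0592/1)·log(0.077/1.26) = +0.072 V.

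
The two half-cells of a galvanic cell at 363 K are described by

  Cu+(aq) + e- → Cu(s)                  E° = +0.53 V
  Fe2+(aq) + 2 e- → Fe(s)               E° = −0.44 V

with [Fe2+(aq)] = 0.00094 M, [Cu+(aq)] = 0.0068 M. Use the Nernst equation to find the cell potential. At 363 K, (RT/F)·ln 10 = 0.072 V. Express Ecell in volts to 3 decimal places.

+0.923 V

The Cu⁺/Cu couple has the more positive E°, so it is the cathode; Fe²⁺/Fe is the anode.
The standard potential is +0.53 − (−0.44) = +0.97 V and the balanced reaction transfers n = 2 electrons.
The balanced reaction is 2 Cu+(aq) + Fe(s) → 2 Cu(s) + Fe2+(aq), so Q = [Fe2+(aq)] / [Cu+(aq)]^2 = 20.3 and log Q = 1.308.
E = E° − (0.072/n)·log Q = +0.97 − (0.072/2)(1.308) = +0.923 V.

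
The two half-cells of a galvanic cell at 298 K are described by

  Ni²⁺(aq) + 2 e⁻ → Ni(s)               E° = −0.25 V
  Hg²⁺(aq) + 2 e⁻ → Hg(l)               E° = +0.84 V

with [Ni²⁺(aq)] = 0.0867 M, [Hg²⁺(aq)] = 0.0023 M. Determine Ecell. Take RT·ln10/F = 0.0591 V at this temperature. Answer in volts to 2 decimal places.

Hg²⁺/Hg is reduced (cathode, E° = +0.84 V) and Ni²⁺/Ni is oxidized (anode).
E°cell = E°cat − E°an = +0.84 − (−0.25) = +1.09 V; n = 2.
For the overall reaction Hg²⁺(aq) + Ni(s) → Hg(l) + Ni²⁺(aq), Q = [Ni²⁺(aq)] / [Hg²⁺(aq)] = 37.7, giving log Q = 1.576.
E = E° − (0.0591/n)·log Q = +1.09 − (0.0591/2)(1.576) = +1.04 V.

+1.04 V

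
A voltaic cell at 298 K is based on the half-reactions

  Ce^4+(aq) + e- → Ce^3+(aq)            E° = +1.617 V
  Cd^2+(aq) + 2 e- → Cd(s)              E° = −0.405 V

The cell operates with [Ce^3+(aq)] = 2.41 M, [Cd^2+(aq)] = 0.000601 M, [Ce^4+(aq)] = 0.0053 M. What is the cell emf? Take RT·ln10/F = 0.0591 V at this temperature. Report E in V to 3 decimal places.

Ce⁴⁺/Ce³⁺ is reduced (cathode, E° = +1.617 V) and Cd²⁺/Cd is oxidized (anode).
The standard potential is +1.617 − (−0.405) = +2.022 V and the balanced reaction transfers n = 2 electrons.
For the overall reaction 2 Ce^4+(aq) + Cd(s) → 2 Ce^3+(aq) + Cd^2+(aq), Q = ([Ce^3+(aq)]^2·[Cd^2+(aq)]) / [Ce^4+(aq)]^2 = 124, giving log Q = 2.094.
By the Nernst equation, E = +2.022 − (0.0591/2)·(2.094) = +1.960 V.

+1.960 V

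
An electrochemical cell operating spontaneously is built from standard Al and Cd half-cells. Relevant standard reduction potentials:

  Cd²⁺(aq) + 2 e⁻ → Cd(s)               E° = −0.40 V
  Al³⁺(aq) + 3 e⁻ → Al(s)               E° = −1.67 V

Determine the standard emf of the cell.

+1.27 V

The Cd²⁺/Cd couple has the higher E°, so Cd ion is reduced (cathode) and Al is oxidized (anode).
E°cell = E°(cathode) − E°(anode) = −0.40 − (−1.67) = +1.27 V.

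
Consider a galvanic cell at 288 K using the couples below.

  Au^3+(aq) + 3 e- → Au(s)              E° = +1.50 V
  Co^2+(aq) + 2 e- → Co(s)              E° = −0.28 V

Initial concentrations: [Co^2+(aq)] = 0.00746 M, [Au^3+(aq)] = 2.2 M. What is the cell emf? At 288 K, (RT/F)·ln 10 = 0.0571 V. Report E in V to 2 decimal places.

The Au³⁺/Au couple has the more positive E°, so it is the cathode; Co²⁺/Co is the anode.
E°cell = E°cat − E°an = +1.50 − (−0.28) = +1.78 V; n = 6.
The balanced reaction is 2 Au^3+(aq) + 3 Co(s) → 2 Au(s) + 3 Co^2+(aq), so Q = [Co^2+(aq)]^3 / [Au^3+(aq)]^2 = 8.58×10^−8 and log Q = −7.067.
Applying E = E° − (RT ln10/nF)·log Q gives +1.78 − (0.0571/6)(−7.067) = +1.85 V.

+1.85 V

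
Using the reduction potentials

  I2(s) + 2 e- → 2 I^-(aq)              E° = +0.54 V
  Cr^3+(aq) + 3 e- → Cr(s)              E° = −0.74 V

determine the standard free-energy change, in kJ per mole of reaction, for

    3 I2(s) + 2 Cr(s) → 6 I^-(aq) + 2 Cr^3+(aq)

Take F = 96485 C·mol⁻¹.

In the reaction as written I2(s) is reduced, so the I₂/I⁻ couple is the cathode and Cr³⁺/Cr is the anode.
E°cell = +0.54 − (−0.74) = +1.28 V; balancing electrons gives n = 6.
ΔG° = −nFE°cell = −(6)(96485)(+1.28) J/mol = −741 kJ/mol.

−741 kJ/mol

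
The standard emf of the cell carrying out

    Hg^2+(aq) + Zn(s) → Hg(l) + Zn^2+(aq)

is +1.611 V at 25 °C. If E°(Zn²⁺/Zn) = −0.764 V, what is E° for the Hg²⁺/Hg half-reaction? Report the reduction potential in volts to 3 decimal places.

In the reaction as written the Hg²⁺/Hg couple is reduced (cathode) and Zn²⁺/Zn is oxidized (anode), so E°cell = E°(Hg²⁺/Hg) − E°(Zn²⁺/Zn).
E°(Hg²⁺/Hg) = E°cell + E°(anode) = +1.611 + (−0.764) = +0.847 V.

+0.847 V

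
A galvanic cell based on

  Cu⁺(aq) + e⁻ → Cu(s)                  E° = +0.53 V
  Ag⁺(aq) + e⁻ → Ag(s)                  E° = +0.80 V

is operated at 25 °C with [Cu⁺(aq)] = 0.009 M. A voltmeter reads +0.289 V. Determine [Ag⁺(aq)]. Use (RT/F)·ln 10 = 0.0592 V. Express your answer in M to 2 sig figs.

0.019 M

With Ag⁺/Ag at the cathode and Cu⁺/Cu at the anode, E°cell = +0.80 − (+0.53) = +0.27 V (n = 1).
Rearranging E = E° − (0.0592/n)·log Q gives log Q = 1(+0.27 − (+0.289))/0.0592 = −0.321.
The balanced reaction is Ag⁺(aq) + Cu(s) → Ag(s) + Cu⁺(aq), so Q = [Cu⁺(aq)] / [Ag⁺(aq)].
Substituting the known concentrations and solving, log [Ag⁺(aq)] = −1.725 and [Ag⁺(aq)] = 0.019 M.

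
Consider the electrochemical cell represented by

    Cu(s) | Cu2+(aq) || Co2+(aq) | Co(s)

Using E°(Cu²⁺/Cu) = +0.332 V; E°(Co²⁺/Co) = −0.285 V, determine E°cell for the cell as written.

−0.617 V

By convention the left-hand electrode in cell notation is the anode (oxidation) and the right-hand electrode is the cathode (reduction).
E°cell = E°(right) − E°(left) = −0.285 − (+0.332) = −0.617 V.
The negative sign shows that, as written, the cell would require an external voltage to drive the reaction.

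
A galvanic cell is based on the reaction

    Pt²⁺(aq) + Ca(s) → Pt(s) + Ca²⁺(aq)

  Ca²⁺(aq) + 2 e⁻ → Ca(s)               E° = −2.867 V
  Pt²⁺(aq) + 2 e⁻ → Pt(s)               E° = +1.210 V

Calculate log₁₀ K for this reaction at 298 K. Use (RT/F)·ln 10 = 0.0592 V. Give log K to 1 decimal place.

The Pt²⁺/Pt couple is reduced (cathode); E°cell = +1.210 − (−2.867) = +4.077 V with n = 2.
At equilibrium E = 0, so log K = nE°cell / 0.0592 = (2)(+4.077) / 0.0592 = 137.7.

log K = 137.7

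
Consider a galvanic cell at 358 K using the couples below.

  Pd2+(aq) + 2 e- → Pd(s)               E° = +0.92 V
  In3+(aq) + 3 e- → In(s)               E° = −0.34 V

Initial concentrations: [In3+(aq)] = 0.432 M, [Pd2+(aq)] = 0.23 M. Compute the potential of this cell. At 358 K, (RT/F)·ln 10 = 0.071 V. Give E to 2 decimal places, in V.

The Pd²⁺/Pd couple has the more positive E°, so it is the cathode; In³⁺/In is the anode.
E°cell = +0.92 − (−0.34) = +1.26 V, with n = 6 electrons transferred.
For the overall reaction 3 Pd2+(aq) + 2 In(s) → 3 Pd(s) + 2 In3+(aq), Q = [In3+(aq)]^2 / [Pd2+(aq)]^3 = 15.3, giving log Q = 1.186.
E = E° − (0.071/n)·log Q = +1.26 − (0.071/6)(1.186) = +1.25 V.

+1.25 V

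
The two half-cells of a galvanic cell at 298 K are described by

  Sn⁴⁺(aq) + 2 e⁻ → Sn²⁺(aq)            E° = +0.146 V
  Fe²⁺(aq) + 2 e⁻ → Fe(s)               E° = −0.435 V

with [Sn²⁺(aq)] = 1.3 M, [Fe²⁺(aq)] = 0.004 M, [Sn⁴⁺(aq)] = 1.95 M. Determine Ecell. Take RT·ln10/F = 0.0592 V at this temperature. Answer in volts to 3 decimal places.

Since E°(Sn⁴⁺/Sn²⁺) > E°(Fe²⁺/Fe), Sn⁴⁺/Sn²⁺ serves as the cathode.
E°cell = E°cat − E°an = +0.146 − (−0.435) = +0.581 V; n = 2.
The balanced reaction is Sn⁴⁺(aq) + Fe(s) → Sn²⁺(aq) + Fe²⁺(aq), so Q = ([Sn²⁺(aq)]·[Fe²⁺(aq)]) / [Sn⁴⁺(aq)] = 0.00267 and log Q = −2.574.
Applying E = E° − (RT ln10/nF)·log Q gives +0.581 − (0.0592/2)(−2.574) = +0.657 V.

+0.657 V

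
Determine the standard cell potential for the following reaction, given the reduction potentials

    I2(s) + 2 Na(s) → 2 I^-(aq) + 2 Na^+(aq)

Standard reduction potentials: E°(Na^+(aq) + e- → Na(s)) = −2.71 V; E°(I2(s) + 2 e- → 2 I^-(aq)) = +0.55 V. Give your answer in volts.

I2(s) gains electrons, so the I₂/I⁻ couple is the cathode; the Na⁺/Na couple is the anode.
E°cell = E°(cathode) − E°(anode) = +0.55 − (−2.71) = +3.26 V.
The positive value indicates the reaction is spontaneous as written.

+3.26 V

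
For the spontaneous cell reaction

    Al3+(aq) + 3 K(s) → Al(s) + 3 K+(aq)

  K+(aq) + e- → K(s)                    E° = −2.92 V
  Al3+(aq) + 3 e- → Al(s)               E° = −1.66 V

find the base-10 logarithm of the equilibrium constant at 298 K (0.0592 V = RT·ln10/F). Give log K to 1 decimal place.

The Al³⁺/Al couple is reduced (cathode); E°cell = −1.66 − (−2.92) = +1.26 V with n = 3.
At equilibrium E = 0, so log K = nE°cell / 0.0592 = (3)(+1.26) / 0.0592 = 63.9.

log K = 63.9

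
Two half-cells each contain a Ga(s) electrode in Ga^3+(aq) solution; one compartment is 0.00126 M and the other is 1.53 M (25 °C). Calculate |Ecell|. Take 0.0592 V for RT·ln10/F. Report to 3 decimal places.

0.061 V

For a concentration cell E°cell = 0, since both electrodes use the same couple.
The compartment with the higher Ga^3+(aq) concentration (1.53 M) acts as the cathode; ions are reduced there and produced at the dilute (0.00126 M) anode.
With n = 3, Ecell = −(0.0592/3)·log([dilute]/[conc]) = −(0.0592/3)·log(0.00126/1.53) = +0.061 V.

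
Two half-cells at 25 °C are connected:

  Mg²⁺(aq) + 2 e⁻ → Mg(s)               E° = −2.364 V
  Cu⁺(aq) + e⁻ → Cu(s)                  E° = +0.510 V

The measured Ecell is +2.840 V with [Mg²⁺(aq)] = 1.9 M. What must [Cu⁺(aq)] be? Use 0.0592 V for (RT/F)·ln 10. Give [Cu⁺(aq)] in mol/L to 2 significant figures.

The Cu⁺/Cu couple has the larger reduction potential, so it is the cathode: E°cell = +0.510 − (−2.364) = +2.874 V and n = 2.
Since E = E° − (0.0592/n)·log Q, log Q = n(E° − E)/0.0592 = 1.149.
For 2 Cu⁺(aq) + Mg(s) → 2 Cu(s) + Mg²⁺(aq), the reaction quotient is Q = [Mg²⁺(aq)] / [Cu⁺(aq)]^2.
Isolating [Cu⁺(aq)] in Q = 10^{1.149} yields log [Cu⁺(aq)] = −0.435, i.e. 0.37 M.

0.37 M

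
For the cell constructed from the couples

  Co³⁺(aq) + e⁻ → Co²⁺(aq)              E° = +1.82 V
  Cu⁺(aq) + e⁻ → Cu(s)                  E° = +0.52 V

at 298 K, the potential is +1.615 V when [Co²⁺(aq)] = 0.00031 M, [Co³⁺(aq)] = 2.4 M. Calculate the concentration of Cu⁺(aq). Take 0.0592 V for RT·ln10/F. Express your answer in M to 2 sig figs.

0.037 M

Co³⁺/Co²⁺ is the cathode (higher E°); E°cell = +1.82 − (+0.52) = +1.30 V with n = 1.
Since E = E° − (0.0592/n)·log Q, log Q = n(E° − E)/0.0592 = −5.321.
Balancing electrons gives Co³⁺(aq) + Cu(s) → Co²⁺(aq) + Cu⁺(aq); thus Q = ([Co²⁺(aq)]·[Cu⁺(aq)]) / [Co³⁺(aq)].
Substituting the known concentrations and solving, log [Cu⁺(aq)] = −1.432 and [Cu⁺(aq)] = 0.037 M.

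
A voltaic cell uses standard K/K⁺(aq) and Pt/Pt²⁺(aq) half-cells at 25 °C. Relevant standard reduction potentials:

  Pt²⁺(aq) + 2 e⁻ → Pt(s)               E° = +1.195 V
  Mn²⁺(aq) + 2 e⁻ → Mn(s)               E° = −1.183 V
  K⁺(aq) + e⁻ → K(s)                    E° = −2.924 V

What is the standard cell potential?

Of the two couples in this cell, the one with the more positive reduction potential is reduced at the cathode: here that is Pt²⁺/Pt (+1.195 V); K⁺/K (−2.924 V) is the anode.
E°cell = E°(cathode) − E°(anode) = +1.195 − (−2.924) = +4.119 V.

+4.119 V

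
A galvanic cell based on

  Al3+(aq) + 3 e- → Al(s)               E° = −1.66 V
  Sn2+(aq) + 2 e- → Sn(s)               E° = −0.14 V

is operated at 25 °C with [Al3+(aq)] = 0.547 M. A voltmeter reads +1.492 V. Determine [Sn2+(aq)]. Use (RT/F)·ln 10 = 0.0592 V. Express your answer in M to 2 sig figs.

0.076 M

Sn²⁺/Sn is the cathode (higher E°); E°cell = −0.14 − (−1.66) = +1.52 V with n = 6.
Rearranging E = E° − (0.0592/n)·log Q gives log Q = 6(+1.52 − (+1.492))/0.0592 = 2.838.
Balancing electrons gives 3 Sn2+(aq) + 2 Al(s) → 3 Sn(s) + 2 Al3+(aq); thus Q = [Al3+(aq)]^2 / [Sn2+(aq)]^3.
Isolating [Sn2+(aq)] in Q = 10^{2.838} yields log [Sn2+(aq)] = −1.121, i.e. 0.076 M.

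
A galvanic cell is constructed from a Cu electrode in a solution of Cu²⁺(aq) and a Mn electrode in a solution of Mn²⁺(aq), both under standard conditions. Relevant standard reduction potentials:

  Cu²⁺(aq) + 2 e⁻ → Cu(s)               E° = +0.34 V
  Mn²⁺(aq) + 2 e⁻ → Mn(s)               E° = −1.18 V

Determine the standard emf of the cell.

Of the two couples in this cell, the one with the more positive reduction potential is reduced at the cathode: here that is Cu²⁺/Cu (+0.34 V); Mn²⁺/Mn (−1.18 V) is the anode.
E°cell = E°(cathode) − E°(anode) = +0.34 − (−1.18) = +1.52 V.

+1.52 V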